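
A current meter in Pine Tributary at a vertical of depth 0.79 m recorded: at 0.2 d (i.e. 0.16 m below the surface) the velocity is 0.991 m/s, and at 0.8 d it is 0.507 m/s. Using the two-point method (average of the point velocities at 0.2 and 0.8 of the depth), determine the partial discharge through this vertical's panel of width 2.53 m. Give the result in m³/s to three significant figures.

v̄ = (0.991 + 0.507) / 2 = 0.7490 m/s
q = v̄ × d × w = 0.7490 × 0.79 × 2.53 = 1.497 m³/s

1.50 m³/s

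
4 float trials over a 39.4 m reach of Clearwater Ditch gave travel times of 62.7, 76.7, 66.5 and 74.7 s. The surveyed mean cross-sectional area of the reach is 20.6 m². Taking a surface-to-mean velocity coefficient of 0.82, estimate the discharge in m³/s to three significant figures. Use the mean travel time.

9.49 m³/s

t̄ = (62.7 + 76.7 + 66.5 + 74.7) / 4 = 70.15 s
v_surface = L / t̄ = 39.4 / 70.15 = 0.5617 m/s
v_mean = 0.82 × 0.5617 = 0.4606 m/s
Q = A × v_mean = 20.6 × 0.4606 = 9.487 m³/s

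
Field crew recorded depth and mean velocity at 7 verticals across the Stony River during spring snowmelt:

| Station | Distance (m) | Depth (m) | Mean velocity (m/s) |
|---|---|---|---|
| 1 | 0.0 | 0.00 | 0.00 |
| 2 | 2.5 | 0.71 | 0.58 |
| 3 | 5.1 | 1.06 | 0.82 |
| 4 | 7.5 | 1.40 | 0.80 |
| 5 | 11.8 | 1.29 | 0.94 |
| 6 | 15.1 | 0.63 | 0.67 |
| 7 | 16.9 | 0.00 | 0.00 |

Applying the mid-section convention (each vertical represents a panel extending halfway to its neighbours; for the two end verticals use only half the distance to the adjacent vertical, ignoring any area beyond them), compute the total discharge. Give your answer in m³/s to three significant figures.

w_2 = (5.1 − 0.0)/2 = 2.55 m; q_2 = 0.58 × 0.71 × 2.55 = 1.050 m³/s
w_3 = (7.5 − 2.5)/2 = 2.5 m; q_3 = 0.82 × 1.06 × 2.5 = 2.173 m³/s
w_4 = (11.8 − 5.1)/2 = 3.35 m; q_4 = 0.80 × 1.40 × 3.35 = 3.752 m³/s
w_5 = (15.1 − 7.5)/2 = 3.8 m; q_5 = 0.94 × 1.29 × 3.8 = 4.608 m³/s
w_6 = (16.9 − 11.8)/2 = 2.55 m; q_6 = 0.67 × 0.63 × 2.55 = 1.076 m³/s
Stations 1, 7 contribute zero (depth or velocity is 0).
Q = Σ qᵢ = 12.66 m³/s

12.7 m³/s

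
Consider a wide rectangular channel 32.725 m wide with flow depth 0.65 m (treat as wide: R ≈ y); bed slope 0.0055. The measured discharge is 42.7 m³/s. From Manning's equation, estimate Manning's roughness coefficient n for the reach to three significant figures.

A = b·y = 32.725 × 0.65 = 21.27 m²
Wide channel: R ≈ y = 0.65 m
n = (1/Q)·A·R^(2/3)·S^(1/2) = (1/42.7) × 21.27 × 0.7504 × 0.07416 = 0.02772

0.0277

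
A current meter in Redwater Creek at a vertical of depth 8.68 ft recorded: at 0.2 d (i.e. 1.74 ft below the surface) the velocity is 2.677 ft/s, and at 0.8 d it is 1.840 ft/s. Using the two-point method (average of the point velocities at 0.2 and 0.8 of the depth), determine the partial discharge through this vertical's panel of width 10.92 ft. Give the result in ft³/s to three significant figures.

v̄ = (2.677 + 1.840) / 2 = 2.259 ft/s
q = v̄ × d × w = 2.259 × 8.68 × 10.92 = 214.1 ft³/s

214 ft³/s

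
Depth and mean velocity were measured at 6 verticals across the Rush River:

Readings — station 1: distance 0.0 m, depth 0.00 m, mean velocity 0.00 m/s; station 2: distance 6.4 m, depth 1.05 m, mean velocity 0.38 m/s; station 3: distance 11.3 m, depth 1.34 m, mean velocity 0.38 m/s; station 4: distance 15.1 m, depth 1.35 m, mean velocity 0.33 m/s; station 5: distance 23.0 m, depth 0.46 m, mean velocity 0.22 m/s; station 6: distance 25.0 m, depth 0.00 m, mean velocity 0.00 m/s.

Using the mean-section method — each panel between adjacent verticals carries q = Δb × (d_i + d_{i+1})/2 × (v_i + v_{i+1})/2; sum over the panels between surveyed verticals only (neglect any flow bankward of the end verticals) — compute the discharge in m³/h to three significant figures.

Panel 1-2: Δb = 6.4 m, d̄ = (0.00+1.05)/2 = 0.525, v̄ = (0.00+0.38)/2 = 0.19 → q = 6.4×0.525×0.19 = 0.6384 m³/s
Panel 2-3: Δb = 4.9 m, d̄ = (1.05+1.34)/2 = 1.195, v̄ = (0.38+0.38)/2 = 0.38 → q = 4.9×1.195×0.38 = 2.225 m³/s
Panel 3-4: Δb = 3.8 m, d̄ = (1.34+1.35)/2 = 1.345, v̄ = (0.38+0.33)/2 = 0.355 → q = 3.8×1.345×0.355 = 1.814 m³/s
Panel 4-5: Δb = 7.9 m, d̄ = (1.35+0.46)/2 = 0.905, v̄ = (0.33+0.22)/2 = 0.275 → q = 7.9×0.905×0.275 = 1.966 m³/s
Panel 5-6: Δb = 2 m, d̄ = (0.46+0.00)/2 = 0.23, v̄ = (0.22+0.00)/2 = 0.11 → q = 2×0.23×0.11 = 0.05060 m³/s
Q = Σ q = 6.695 m³/s
= 6.695 × 3600 = 24100 m³/h

24100 m³/h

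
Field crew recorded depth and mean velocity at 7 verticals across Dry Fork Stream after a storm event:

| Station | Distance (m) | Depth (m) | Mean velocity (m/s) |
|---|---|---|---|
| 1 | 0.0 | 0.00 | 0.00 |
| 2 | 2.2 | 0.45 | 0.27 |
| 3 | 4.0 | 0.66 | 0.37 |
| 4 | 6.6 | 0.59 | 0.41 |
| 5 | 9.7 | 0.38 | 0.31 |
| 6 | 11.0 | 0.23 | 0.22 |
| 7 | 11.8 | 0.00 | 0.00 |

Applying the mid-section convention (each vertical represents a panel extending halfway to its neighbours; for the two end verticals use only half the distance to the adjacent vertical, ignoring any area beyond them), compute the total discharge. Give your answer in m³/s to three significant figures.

1.78 m³/s

w_2 = (4.0 − 0.0)/2 = 2 m; q_2 = 0.27 × 0.45 × 2 = 0.2430 m³/s
w_3 = (6.6 − 2.2)/2 = 2.2 m; q_3 = 0.37 × 0.66 × 2.2 = 0.5372 m³/s
w_4 = (9.7 − 4.0)/2 = 2.85 m; q_4 = 0.41 × 0.59 × 2.85 = 0.6894 m³/s
w_5 = (11.0 − 6.6)/2 = 2.2 m; q_5 = 0.31 × 0.38 × 2.2 = 0.2592 m³/s
w_6 = (11.8 − 9.7)/2 = 1.05 m; q_6 = 0.22 × 0.23 × 1.05 = 0.05313 m³/s
Stations 1, 7 contribute zero (depth or velocity is 0).
Q = Σ qᵢ = 1.782 m³/s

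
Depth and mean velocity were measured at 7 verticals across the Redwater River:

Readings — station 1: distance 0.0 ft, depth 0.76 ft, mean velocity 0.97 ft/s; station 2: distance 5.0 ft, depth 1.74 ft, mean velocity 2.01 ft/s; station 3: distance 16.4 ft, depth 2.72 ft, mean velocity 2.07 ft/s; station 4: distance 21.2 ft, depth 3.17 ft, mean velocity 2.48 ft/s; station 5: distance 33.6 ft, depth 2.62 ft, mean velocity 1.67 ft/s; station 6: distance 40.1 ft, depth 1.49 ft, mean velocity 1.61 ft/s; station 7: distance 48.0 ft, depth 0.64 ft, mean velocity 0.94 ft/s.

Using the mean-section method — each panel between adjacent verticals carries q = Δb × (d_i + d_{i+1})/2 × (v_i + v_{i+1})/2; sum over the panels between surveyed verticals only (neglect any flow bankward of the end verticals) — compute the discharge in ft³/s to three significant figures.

Panel 1-2: Δb = 5 ft, d̄ = (0.76+1.74)/2 = 1.25, v̄ = (0.97+2.01)/2 = 1.49 → q = 5×1.25×1.49 = 9.313 ft³/s
Panel 2-3: Δb = 11.4 ft, d̄ = (1.74+2.72)/2 = 2.23, v̄ = (2.01+2.07)/2 = 2.04 → q = 11.4×2.23×2.04 = 51.86 ft³/s
Panel 3-4: Δb = 4.8 ft, d̄ = (2.72+3.17)/2 = 2.945, v̄ = (2.07+2.48)/2 = 2.275 → q = 4.8×2.945×2.275 = 32.16 ft³/s
Panel 4-5: Δb = 12.4 ft, d̄ = (3.17+2.62)/2 = 2.895, v̄ = (2.48+1.67)/2 = 2.075 → q = 12.4×2.895×2.075 = 74.49 ft³/s
Panel 5-6: Δb = 6.5 ft, d̄ = (2.62+1.49)/2 = 2.055, v̄ = (1.67+1.61)/2 = 1.64 → q = 6.5×2.055×1.64 = 21.91 ft³/s
Panel 6-7: Δb = 7.9 ft, d̄ = (1.49+0.64)/2 = 1.065, v̄ = (1.61+0.94)/2 = 1.275 → q = 7.9×1.065×1.275 = 10.73 ft³/s
Q = Σ q = 200.5 ft³/s

200 ft³/s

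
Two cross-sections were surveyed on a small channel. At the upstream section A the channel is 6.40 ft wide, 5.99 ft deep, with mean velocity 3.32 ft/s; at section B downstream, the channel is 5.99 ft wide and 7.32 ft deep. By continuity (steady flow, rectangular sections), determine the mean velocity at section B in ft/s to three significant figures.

2.90 ft/s

Q = A₁V₁ = (6.40×5.99) × 3.32 = 127.3 ft³/s
A₂ = 5.99 × 7.32 = 43.85 ft²
V₂ = Q/A₂ = 127.3/43.85 = 2.903 ft/s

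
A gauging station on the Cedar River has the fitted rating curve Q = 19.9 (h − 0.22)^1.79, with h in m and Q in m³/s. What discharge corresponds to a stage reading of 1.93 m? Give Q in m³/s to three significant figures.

Q = 19.9 × (1.93 − 0.22)^1.79 = 19.9 × 1.71^1.79 = 51.99 m³/s

52.0 m³/s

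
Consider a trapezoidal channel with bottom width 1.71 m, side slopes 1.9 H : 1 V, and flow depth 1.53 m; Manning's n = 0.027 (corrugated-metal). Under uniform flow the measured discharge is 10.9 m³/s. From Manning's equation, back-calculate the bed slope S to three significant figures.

0.00215

A = (b + z·y)·y = (1.71 + 1.9×1.53)×1.53 = 7.064 m²
P = b + 2y√(1+z²) = 1.71 + 2×1.53×√(1+1.9²) = 8.280 m
R = A/P = 7.064/8.280 = 0.8531 m
S = (Q·n / (1·A·R^(2/3)))² = (10.9×0.027 / (1×7.064×0.8995))² = 0.002145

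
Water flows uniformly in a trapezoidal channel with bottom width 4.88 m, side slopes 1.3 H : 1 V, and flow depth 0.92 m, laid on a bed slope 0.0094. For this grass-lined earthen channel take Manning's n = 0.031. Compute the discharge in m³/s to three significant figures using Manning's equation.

13.9 m³/s

A = (b + z·y)·y = (4.88 + 1.3×0.92)×0.92 = 5.590 m²
P = b + 2y√(1+z²) = 4.88 + 2×0.92×√(1+1.3²) = 7.898 m
R = A/P = 5.590/7.898 = 0.7078 m
Q = (1/n)·A·R^(2/3)·S^(1/2) = (1/0.031) × 5.590 × 0.7078^(2/3) × 0.0094^(1/2) = 13.88 m³/s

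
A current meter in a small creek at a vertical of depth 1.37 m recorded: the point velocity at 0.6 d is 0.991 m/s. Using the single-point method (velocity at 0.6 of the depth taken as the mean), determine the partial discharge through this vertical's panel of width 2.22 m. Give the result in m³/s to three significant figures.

v̄ = v₀.₆ = 0.991 m/s
q = v̄ × d × w = 0.9910 × 1.37 × 2.22 = 3.014 m³/s

3.01 m³/s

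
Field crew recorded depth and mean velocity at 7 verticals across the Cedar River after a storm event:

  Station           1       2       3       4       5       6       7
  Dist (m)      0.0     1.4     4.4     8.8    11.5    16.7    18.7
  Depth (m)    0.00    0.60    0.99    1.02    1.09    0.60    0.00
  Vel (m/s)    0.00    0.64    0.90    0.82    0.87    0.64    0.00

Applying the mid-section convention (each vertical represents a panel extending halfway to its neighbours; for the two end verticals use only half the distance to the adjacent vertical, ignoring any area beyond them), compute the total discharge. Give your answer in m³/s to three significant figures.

12.2 m³/s

w_2 = (4.4 − 0.0)/2 = 2.2 m; q_2 = 0.64 × 0.60 × 2.2 = 0.8448 m³/s
w_3 = (8.8 − 1.4)/2 = 3.7 m; q_3 = 0.90 × 0.99 × 3.7 = 3.297 m³/s
w_4 = (11.5 − 4.4)/2 = 3.55 m; q_4 = 0.82 × 1.02 × 3.55 = 2.969 m³/s
w_5 = (16.7 − 8.8)/2 = 3.95 m; q_5 = 0.87 × 1.09 × 3.95 = 3.746 m³/s
w_6 = (18.7 − 11.5)/2 = 3.6 m; q_6 = 0.64 × 0.60 × 3.6 = 1.382 m³/s
Stations 1, 7 contribute zero (depth or velocity is 0).
Q = Σ qᵢ = 12.24 m³/s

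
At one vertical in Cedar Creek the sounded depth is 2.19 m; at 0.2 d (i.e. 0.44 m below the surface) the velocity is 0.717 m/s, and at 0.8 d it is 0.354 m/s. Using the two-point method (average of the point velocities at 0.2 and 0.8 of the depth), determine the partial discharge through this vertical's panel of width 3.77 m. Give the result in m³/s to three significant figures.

v̄ = (0.717 + 0.354) / 2 = 0.5355 m/s
q = v̄ × d × w = 0.5355 × 2.19 × 3.77 = 4.421 m³/s

4.42 m³/s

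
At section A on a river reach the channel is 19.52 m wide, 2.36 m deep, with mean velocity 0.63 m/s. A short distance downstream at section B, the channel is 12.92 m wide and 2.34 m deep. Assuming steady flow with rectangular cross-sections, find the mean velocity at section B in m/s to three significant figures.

0.960 m/s

Q = A₁V₁ = (19.52×2.36) × 0.63 = 29.02 m³/s
A₂ = 12.92 × 2.34 = 30.23 m²
V₂ = Q/A₂ = 29.02/30.23 = 0.9600 m/s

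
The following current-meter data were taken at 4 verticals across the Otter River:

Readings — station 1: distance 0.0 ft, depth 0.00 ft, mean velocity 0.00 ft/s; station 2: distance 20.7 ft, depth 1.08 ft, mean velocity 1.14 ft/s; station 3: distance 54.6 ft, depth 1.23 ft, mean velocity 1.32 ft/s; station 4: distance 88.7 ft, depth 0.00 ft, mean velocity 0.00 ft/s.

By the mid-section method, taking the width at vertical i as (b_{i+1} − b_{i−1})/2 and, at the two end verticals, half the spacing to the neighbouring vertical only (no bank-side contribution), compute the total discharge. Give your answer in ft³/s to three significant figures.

88.8 ft³/s

w_2 = (54.6 − 0.0)/2 = 27.3 ft; q_2 = 1.14 × 1.08 × 27.3 = 33.61 ft³/s
w_3 = (88.7 − 20.7)/2 = 34 ft; q_3 = 1.32 × 1.23 × 34 = 55.20 ft³/s
Stations 1, 4 contribute zero (depth or velocity is 0).
Q = Σ qᵢ = 88.81 ft³/s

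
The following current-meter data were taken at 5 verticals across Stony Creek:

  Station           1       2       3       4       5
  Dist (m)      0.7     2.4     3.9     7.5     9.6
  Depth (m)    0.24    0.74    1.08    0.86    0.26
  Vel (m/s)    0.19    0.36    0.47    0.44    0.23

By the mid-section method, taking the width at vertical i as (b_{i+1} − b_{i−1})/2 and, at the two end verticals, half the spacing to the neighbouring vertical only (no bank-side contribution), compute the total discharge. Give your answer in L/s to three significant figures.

2900 L/s

w_1 = (2.4 − 0.7)/2 = 0.85 m; q_1 = 0.19 × 0.24 × 0.85 = 0.03876 m³/s
w_2 = (3.9 − 0.7)/2 = 1.6 m; q_2 = 0.36 × 0.74 × 1.6 = 0.4262 m³/s
w_3 = (7.5 − 2.4)/2 = 2.55 m; q_3 = 0.47 × 1.08 × 2.55 = 1.294 m³/s
w_4 = (9.6 − 3.9)/2 = 2.85 m; q_4 = 0.44 × 0.86 × 2.85 = 1.078 m³/s
w_5 = (9.6 − 7.5)/2 = 1.05 m; q_5 = 0.23 × 0.26 × 1.05 = 0.06279 m³/s
Q = Σ qᵢ = 2.901 m³/s
= 2.901 × 1000 = 2901 L/s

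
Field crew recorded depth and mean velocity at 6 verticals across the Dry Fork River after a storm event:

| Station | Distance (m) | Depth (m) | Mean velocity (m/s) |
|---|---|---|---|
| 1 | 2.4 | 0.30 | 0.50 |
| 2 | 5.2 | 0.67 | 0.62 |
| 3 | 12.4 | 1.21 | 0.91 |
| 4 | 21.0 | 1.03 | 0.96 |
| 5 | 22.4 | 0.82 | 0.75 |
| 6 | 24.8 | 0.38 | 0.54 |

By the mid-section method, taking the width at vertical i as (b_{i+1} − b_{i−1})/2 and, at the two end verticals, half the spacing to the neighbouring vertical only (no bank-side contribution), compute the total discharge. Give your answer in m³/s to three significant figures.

w_1 = (5.2 − 2.4)/2 = 1.4 m; q_1 = 0.50 × 0.30 × 1.4 = 0.2100 m³/s
w_2 = (12.4 − 2.4)/2 = 5 m; q_2 = 0.62 × 0.67 × 5 = 2.077 m³/s
w_3 = (21.0 − 5.2)/2 = 7.9 m; q_3 = 0.91 × 1.21 × 7.9 = 8.699 m³/s
w_4 = (22.4 − 12.4)/2 = 5 m; q_4 = 0.96 × 1.03 × 5 = 4.944 m³/s
w_5 = (24.8 − 21.0)/2 = 1.9 m; q_5 = 0.75 × 0.82 × 1.9 = 1.169 m³/s
w_6 = (24.8 − 22.4)/2 = 1.2 m; q_6 = 0.54 × 0.38 × 1.2 = 0.2462 m³/s
Q = Σ qᵢ = 17.34 m³/s

17.3 m³/s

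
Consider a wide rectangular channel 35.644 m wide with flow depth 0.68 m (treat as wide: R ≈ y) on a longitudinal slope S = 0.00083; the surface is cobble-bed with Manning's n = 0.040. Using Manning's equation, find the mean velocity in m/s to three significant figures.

A = b·y = 35.644 × 0.68 = 24.24 m²
Wide channel: R ≈ y = 0.68 m
Q = (1/n)·A·R^(2/3)·S^(1/2) = (1/0.040) × 24.24 × 0.6800^(2/3) × 0.00083^(1/2) = 13.50 m³/s
V = Q/A = 13.50/24.24 = 0.5570 m/s

0.557 m/s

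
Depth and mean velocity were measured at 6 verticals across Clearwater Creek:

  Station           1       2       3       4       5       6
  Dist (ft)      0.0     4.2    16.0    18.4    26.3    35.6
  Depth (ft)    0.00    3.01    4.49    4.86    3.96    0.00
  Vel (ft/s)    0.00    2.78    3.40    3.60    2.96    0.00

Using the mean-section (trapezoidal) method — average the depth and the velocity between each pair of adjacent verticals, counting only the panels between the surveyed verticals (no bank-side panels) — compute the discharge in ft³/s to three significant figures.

326 ft³/s

Panel 1-2: Δb = 4.2 ft, d̄ = (0.00+3.01)/2 = 1.505, v̄ = (0.00+2.78)/2 = 1.39 → q = 4.2×1.505×1.39 = 8.786 ft³/s
Panel 2-3: Δb = 11.8 ft, d̄ = (3.01+4.49)/2 = 3.75, v̄ = (2.78+3.40)/2 = 3.09 → q = 11.8×3.75×3.09 = 136.7 ft³/s
Panel 3-4: Δb = 2.4 ft, d̄ = (4.49+4.86)/2 = 4.675, v̄ = (3.40+3.60)/2 = 3.5 → q = 2.4×4.675×3.5 = 39.27 ft³/s
Panel 4-5: Δb = 7.9 ft, d̄ = (4.86+3.96)/2 = 4.41, v̄ = (3.60+2.96)/2 = 3.28 → q = 7.9×4.41×3.28 = 114.3 ft³/s
Panel 5-6: Δb = 9.3 ft, d̄ = (3.96+0.00)/2 = 1.98, v̄ = (2.96+0.00)/2 = 1.48 → q = 9.3×1.98×1.48 = 27.25 ft³/s
Q = Σ q = 326.3 ft³/s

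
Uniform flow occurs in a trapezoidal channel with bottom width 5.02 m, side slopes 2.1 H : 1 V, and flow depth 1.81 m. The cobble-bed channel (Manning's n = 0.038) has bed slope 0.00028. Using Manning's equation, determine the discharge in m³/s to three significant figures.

A = (b + z·y)·y = (5.02 + 2.1×1.81)×1.81 = 15.97 m²
P = b + 2y√(1+z²) = 5.02 + 2×1.81×√(1+2.1²) = 13.44 m
R = A/P = 15.97/13.44 = 1.188 m
Q = (1/n)·A·R^(2/3)·S^(1/2) = (1/0.038) × 15.97 × 1.188^(2/3) × 0.00028^(1/2) = 7.886 m³/s

7.89 m³/s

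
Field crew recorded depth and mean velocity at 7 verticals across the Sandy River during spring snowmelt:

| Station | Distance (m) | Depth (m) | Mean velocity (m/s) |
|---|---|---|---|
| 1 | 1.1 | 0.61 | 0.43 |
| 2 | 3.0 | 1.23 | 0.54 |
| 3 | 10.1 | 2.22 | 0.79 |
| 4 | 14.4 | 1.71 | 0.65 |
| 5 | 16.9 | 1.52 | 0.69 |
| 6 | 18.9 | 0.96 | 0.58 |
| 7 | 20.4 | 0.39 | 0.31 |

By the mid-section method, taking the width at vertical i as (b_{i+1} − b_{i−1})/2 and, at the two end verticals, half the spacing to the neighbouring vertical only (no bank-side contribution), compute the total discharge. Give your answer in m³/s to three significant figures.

20.4 m³/s

w_1 = (3.0 − 1.1)/2 = 0.95 m; q_1 = 0.43 × 0.61 × 0.95 = 0.2492 m³/s
w_2 = (10.1 − 1.1)/2 = 4.5 m; q_2 = 0.54 × 1.23 × 4.5 = 2.989 m³/s
w_3 = (14.4 − 3.0)/2 = 5.7 m; q_3 = 0.79 × 2.22 × 5.7 = 9.997 m³/s
w_4 = (16.9 − 10.1)/2 = 3.4 m; q_4 = 0.65 × 1.71 × 3.4 = 3.779 m³/s
w_5 = (18.9 − 14.4)/2 = 2.25 m; q_5 = 0.69 × 1.52 × 2.25 = 2.360 m³/s
w_6 = (20.4 − 16.9)/2 = 1.75 m; q_6 = 0.58 × 0.96 × 1.75 = 0.9744 m³/s
w_7 = (20.4 − 18.9)/2 = 0.75 m; q_7 = 0.31 × 0.39 × 0.75 = 0.09068 m³/s
Q = Σ qᵢ = 20.44 m³/s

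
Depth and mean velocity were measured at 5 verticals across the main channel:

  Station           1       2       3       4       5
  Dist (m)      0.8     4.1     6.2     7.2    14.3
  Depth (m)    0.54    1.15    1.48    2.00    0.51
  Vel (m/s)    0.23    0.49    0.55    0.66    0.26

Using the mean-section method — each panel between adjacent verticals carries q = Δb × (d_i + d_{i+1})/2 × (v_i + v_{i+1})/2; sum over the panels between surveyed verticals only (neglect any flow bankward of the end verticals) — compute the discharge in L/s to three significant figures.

Panel 1-2: Δb = 3.3 m, d̄ = (0.54+1.15)/2 = 0.845, v̄ = (0.23+0.49)/2 = 0.36 → q = 3.3×0.845×0.36 = 1.004 m³/s
Panel 2-3: Δb = 2.1 m, d̄ = (1.15+1.48)/2 = 1.315, v̄ = (0.49+0.55)/2 = 0.52 → q = 2.1×1.315×0.52 = 1.436 m³/s
Panel 3-4: Δb = 1 m, d̄ = (1.48+2.00)/2 = 1.74, v̄ = (0.55+0.66)/2 = 0.605 → q = 1×1.74×0.605 = 1.053 m³/s
Panel 4-5: Δb = 7.1 m, d̄ = (2.00+0.51)/2 = 1.255, v̄ = (0.66+0.26)/2 = 0.46 → q = 7.1×1.255×0.46 = 4.099 m³/s
Q = Σ q = 7.591 m³/s
= 7.591 × 1000 = 7591 L/s

7590 L/s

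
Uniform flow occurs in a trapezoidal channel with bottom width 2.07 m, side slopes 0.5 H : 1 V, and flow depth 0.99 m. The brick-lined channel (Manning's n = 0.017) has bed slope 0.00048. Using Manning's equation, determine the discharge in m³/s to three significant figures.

2.31 m³/s

A = (b + z·y)·y = (2.07 + 0.5×0.99)×0.99 = 2.539 m²
P = b + 2y√(1+z²) = 2.07 + 2×0.99×√(1+0.5²) = 4.284 m
R = A/P = 2.539/4.284 = 0.5928 m
Q = (1/n)·A·R^(2/3)·S^(1/2) = (1/0.017) × 2.539 × 0.5928^(2/3) × 0.00048^(1/2) = 2.309 m³/s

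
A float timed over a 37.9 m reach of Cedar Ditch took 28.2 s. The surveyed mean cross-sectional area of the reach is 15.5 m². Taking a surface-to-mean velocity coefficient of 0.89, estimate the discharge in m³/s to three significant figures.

18.5 m³/s

v_surface = L / t̄ = 37.9 / 28.2 = 1.344 m/s
v_mean = 0.89 × 1.344 = 1.196 m/s
Q = A × v_mean = 15.5 × 1.196 = 18.54 m³/s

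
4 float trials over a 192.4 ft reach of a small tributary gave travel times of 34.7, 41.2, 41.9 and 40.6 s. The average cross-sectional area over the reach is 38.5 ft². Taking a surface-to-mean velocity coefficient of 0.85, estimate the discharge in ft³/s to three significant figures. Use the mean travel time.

159 ft³/s

t̄ = (34.7 + 41.2 + 41.9 + 40.6) / 4 = 39.6 s
v_surface = L / t̄ = 192.4 / 39.6 = 4.859 ft/s
v_mean = 0.85 × 4.859 = 4.130 ft/s
Q = A × v_mean = 38.5 × 4.130 = 159.0 ft³/s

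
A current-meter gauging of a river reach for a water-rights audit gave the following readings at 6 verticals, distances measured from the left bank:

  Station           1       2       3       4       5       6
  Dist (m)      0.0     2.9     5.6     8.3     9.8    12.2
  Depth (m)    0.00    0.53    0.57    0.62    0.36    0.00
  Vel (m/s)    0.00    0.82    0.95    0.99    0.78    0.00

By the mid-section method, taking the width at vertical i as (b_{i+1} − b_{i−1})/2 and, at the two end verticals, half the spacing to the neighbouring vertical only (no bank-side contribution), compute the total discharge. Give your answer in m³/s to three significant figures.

4.52 m³/s

w_2 = (5.6 − 0.0)/2 = 2.8 m; q_2 = 0.82 × 0.53 × 2.8 = 1.217 m³/s
w_3 = (8.3 − 2.9)/2 = 2.7 m; q_3 = 0.95 × 0.57 × 2.7 = 1.462 m³/s
w_4 = (9.8 − 5.6)/2 = 2.1 m; q_4 = 0.99 × 0.62 × 2.1 = 1.289 m³/s
w_5 = (12.2 − 8.3)/2 = 1.95 m; q_5 = 0.78 × 0.36 × 1.95 = 0.5476 m³/s
Stations 1, 6 contribute zero (depth or velocity is 0).
Q = Σ qᵢ = 4.515 m³/s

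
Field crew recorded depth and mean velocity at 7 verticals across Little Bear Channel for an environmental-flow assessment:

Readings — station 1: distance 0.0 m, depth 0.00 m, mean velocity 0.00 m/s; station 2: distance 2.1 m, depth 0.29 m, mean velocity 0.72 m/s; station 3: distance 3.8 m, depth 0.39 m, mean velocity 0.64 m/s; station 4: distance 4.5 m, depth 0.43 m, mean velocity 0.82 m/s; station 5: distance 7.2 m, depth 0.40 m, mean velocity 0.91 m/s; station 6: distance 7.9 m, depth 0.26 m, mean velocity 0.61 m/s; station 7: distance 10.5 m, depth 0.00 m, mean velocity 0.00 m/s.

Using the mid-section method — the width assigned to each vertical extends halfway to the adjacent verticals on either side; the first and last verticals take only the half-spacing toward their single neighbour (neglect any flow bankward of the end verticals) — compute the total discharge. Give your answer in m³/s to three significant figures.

w_2 = (3.8 − 0.0)/2 = 1.9 m; q_2 = 0.72 × 0.29 × 1.9 = 0.3967 m³/s
w_3 = (4.5 − 2.1)/2 = 1.2 m; q_3 = 0.64 × 0.39 × 1.2 = 0.2995 m³/s
w_4 = (7.2 − 3.8)/2 = 1.7 m; q_4 = 0.82 × 0.43 × 1.7 = 0.5994 m³/s
w_5 = (7.9 − 4.5)/2 = 1.7 m; q_5 = 0.91 × 0.40 × 1.7 = 0.6188 m³/s
w_6 = (10.5 − 7.2)/2 = 1.65 m; q_6 = 0.61 × 0.26 × 1.65 = 0.2617 m³/s
Stations 1, 7 contribute zero (depth or velocity is 0).
Q = Σ qᵢ = 2.176 m³/s

2.18 m³/s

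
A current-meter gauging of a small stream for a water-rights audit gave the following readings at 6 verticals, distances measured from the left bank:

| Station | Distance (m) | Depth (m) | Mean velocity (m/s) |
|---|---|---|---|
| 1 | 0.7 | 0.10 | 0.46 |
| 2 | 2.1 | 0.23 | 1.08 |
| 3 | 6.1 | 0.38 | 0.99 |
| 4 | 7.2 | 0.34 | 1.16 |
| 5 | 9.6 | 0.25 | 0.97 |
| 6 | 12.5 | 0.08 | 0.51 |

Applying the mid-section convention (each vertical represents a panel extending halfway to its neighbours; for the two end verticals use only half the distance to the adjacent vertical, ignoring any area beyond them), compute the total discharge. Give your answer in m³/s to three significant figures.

3.05 m³/s

w_1 = (2.1 − 0.7)/2 = 0.7 m; q_1 = 0.46 × 0.10 × 0.7 = 0.03220 m³/s
w_2 = (6.1 − 0.7)/2 = 2.7 m; q_2 = 1.08 × 0.23 × 2.7 = 0.6707 m³/s
w_3 = (7.2 − 2.1)/2 = 2.55 m; q_3 = 0.99 × 0.38 × 2.55 = 0.9593 m³/s
w_4 = (9.6 − 6.1)/2 = 1.75 m; q_4 = 1.16 × 0.34 × 1.75 = 0.6902 m³/s
w_5 = (12.5 − 7.2)/2 = 2.65 m; q_5 = 0.97 × 0.25 × 2.65 = 0.6426 m³/s
w_6 = (12.5 − 9.6)/2 = 1.45 m; q_6 = 0.51 × 0.08 × 1.45 = 0.05916 m³/s
Q = Σ qᵢ = 3.054 m³/s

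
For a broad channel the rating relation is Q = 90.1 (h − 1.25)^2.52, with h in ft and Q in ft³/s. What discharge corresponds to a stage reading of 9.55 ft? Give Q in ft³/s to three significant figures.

18700 ft³/s

Q = 90.1 × (9.55 − 1.25)^2.52 = 90.1 × 8.3^2.52 = 18660 ft³/s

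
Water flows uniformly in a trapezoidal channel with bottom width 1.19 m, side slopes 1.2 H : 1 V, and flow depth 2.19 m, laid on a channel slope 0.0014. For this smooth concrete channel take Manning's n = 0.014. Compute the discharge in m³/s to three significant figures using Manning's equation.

23.0 m³/s

A = (b + z·y)·y = (1.19 + 1.2×2.19)×2.19 = 8.361 m²
P = b + 2y√(1+z²) = 1.19 + 2×2.19×√(1+1.2²) = 8.032 m
R = A/P = 8.361/8.032 = 1.041 m
Q = (1/n)·A·R^(2/3)·S^(1/2) = (1/0.014) × 8.361 × 1.041^(2/3) × 0.0014^(1/2) = 22.95 m³/s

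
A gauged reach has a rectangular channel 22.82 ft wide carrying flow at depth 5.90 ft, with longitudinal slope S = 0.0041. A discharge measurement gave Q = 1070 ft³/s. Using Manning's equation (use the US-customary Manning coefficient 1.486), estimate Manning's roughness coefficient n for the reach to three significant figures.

0.0296

A = b·y = 22.82 × 5.90 = 134.6 ft²
P = b + 2y = 22.82 + 2×5.90 = 34.62 ft
R = A/P = 134.6/34.62 = 3.889 ft
n = (1.486/Q)·A·R^(2/3)·S^(1/2) = (1.486/1070) × 134.6 × 2.473 × 0.06403 = 0.02961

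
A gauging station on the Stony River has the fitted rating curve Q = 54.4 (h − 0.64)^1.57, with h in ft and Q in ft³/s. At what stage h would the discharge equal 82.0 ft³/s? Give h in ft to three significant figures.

1.94 ft

h − h₀ = (Q/C)^(1/b) = (82.0/54.4)^(1/1.57) = 1.299 ft
h = 0.64 + 1.299 = 1.939 ft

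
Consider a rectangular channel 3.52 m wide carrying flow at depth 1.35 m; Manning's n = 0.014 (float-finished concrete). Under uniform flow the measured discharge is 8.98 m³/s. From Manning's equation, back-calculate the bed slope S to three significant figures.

0.00100

A = b·y = 3.52 × 1.35 = 4.752 m²
P = b + 2y = 3.52 + 2×1.35 = 6.220 m
R = A/P = 4.752/6.220 = 0.7640 m
S = (Q·n / (1·A·R^(2/3)))² = (8.98×0.014 / (1×4.752×0.8357))² = 0.001002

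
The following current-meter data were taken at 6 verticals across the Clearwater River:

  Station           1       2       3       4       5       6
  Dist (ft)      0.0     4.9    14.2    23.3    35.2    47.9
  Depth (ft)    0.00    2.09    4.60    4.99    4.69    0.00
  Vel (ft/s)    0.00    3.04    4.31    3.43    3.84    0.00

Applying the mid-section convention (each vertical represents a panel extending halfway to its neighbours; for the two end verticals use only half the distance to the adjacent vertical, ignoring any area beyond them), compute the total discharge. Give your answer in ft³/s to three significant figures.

w_2 = (14.2 − 0.0)/2 = 7.1 ft; q_2 = 3.04 × 2.09 × 7.1 = 45.11 ft³/s
w_3 = (23.3 − 4.9)/2 = 9.2 ft; q_3 = 4.31 × 4.60 × 9.2 = 182.4 ft³/s
w_4 = (35.2 − 14.2)/2 = 10.5 ft; q_4 = 3.43 × 4.99 × 10.5 = 179.7 ft³/s
w_5 = (47.9 − 23.3)/2 = 12.3 ft; q_5 = 3.84 × 4.69 × 12.3 = 221.5 ft³/s
Stations 1, 6 contribute zero (depth or velocity is 0).
Q = Σ qᵢ = 628.7 ft³/s

629 ft³/s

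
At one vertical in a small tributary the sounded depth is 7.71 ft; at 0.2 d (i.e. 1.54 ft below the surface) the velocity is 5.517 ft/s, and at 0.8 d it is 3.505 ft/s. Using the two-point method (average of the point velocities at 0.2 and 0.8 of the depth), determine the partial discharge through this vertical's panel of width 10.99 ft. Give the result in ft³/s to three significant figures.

v̄ = (5.517 + 3.505) / 2 = 4.511 ft/s
q = v̄ × d × w = 4.511 × 7.71 × 10.99 = 382.2 ft³/s

382 ft³/s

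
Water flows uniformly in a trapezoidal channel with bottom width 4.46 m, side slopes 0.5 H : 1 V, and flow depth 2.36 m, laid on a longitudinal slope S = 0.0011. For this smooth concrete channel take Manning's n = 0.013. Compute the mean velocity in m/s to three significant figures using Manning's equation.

3.14 m/s

A = (b + z·y)·y = (4.46 + 0.5×2.36)×2.36 = 13.31 m²
P = b + 2y√(1+z²) = 4.46 + 2×2.36×√(1+0.5²) = 9.737 m
R = A/P = 13.31/9.737 = 1.367 m
Q = (1/n)·A·R^(2/3)·S^(1/2) = (1/0.013) × 13.31 × 1.367^(2/3) × 0.0011^(1/2) = 41.83 m³/s
V = Q/A = 41.83/13.31 = 3.142 m/s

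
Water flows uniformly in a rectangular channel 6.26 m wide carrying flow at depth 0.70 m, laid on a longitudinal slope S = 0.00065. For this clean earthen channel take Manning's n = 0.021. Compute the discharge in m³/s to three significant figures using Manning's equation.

3.67 m³/s

A = b·y = 6.26 × 0.70 = 4.382 m²
P = b + 2y = 6.26 + 2×0.70 = 7.660 m
R = A/P = 4.382/7.660 = 0.5721 m
Q = (1/n)·A·R^(2/3)·S^(1/2) = (1/0.021) × 4.382 × 0.5721^(2/3) × 0.00065^(1/2) = 3.666 m³/s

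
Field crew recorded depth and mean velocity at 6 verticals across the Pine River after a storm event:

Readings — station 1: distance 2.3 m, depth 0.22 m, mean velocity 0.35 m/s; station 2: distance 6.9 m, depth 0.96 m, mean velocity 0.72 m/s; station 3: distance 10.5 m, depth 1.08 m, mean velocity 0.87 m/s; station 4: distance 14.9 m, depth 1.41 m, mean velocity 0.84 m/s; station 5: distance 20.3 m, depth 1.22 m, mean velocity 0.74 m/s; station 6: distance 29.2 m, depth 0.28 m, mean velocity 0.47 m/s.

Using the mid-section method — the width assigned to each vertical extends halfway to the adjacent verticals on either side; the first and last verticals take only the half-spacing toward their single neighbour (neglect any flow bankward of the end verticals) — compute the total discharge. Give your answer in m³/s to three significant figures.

w_1 = (6.9 − 2.3)/2 = 2.3 m; q_1 = 0.35 × 0.22 × 2.3 = 0.1771 m³/s
w_2 = (10.5 − 2.3)/2 = 4.1 m; q_2 = 0.72 × 0.96 × 4.1 = 2.834 m³/s
w_3 = (14.9 − 6.9)/2 = 4 m; q_3 = 0.87 × 1.08 × 4 = 3.758 m³/s
w_4 = (20.3 − 10.5)/2 = 4.9 m; q_4 = 0.84 × 1.41 × 4.9 = 5.804 m³/s
w_5 = (29.2 − 14.9)/2 = 7.15 m; q_5 = 0.74 × 1.22 × 7.15 = 6.455 m³/s
w_6 = (29.2 − 20.3)/2 = 4.45 m; q_6 = 0.47 × 0.28 × 4.45 = 0.5856 m³/s
Q = Σ qᵢ = 19.61 m³/s

19.6 m³/s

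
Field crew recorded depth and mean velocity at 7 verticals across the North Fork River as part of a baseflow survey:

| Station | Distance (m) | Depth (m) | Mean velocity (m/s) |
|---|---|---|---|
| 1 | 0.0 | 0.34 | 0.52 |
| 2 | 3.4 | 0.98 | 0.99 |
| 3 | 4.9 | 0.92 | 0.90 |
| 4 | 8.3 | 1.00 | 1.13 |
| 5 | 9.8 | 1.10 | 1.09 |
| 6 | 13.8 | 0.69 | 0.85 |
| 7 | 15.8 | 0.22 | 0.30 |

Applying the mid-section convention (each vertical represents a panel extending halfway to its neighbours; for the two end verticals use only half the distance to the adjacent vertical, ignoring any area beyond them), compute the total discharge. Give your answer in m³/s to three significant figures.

12.6 m³/s

w_1 = (3.4 − 0.0)/2 = 1.7 m; q_1 = 0.52 × 0.34 × 1.7 = 0.3006 m³/s
w_2 = (4.9 − 0.0)/2 = 2.45 m; q_2 = 0.99 × 0.98 × 2.45 = 2.377 m³/s
w_3 = (8.3 − 3.4)/2 = 2.45 m; q_3 = 0.90 × 0.92 × 2.45 = 2.029 m³/s
w_4 = (9.8 − 4.9)/2 = 2.45 m; q_4 = 1.13 × 1.00 × 2.45 = 2.769 m³/s
w_5 = (13.8 − 8.3)/2 = 2.75 m; q_5 = 1.09 × 1.10 × 2.75 = 3.297 m³/s
w_6 = (15.8 − 9.8)/2 = 3 m; q_6 = 0.85 × 0.69 × 3 = 1.760 m³/s
w_7 = (15.8 − 13.8)/2 = 1 m; q_7 = 0.30 × 0.22 × 1 = 0.06600 m³/s
Q = Σ qᵢ = 12.60 m³/s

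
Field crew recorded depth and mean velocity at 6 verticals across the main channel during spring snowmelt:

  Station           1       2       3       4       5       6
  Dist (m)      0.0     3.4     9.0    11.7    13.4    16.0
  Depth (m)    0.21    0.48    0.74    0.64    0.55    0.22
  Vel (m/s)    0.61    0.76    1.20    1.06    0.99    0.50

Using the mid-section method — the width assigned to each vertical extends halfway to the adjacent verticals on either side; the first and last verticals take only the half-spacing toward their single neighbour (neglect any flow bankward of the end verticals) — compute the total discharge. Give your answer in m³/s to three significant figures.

8.35 m³/s

w_1 = (3.4 − 0.0)/2 = 1.7 m; q_1 = 0.61 × 0.21 × 1.7 = 0.2178 m³/s
w_2 = (9.0 − 0.0)/2 = 4.5 m; q_2 = 0.76 × 0.48 × 4.5 = 1.642 m³/s
w_3 = (11.7 − 3.4)/2 = 4.15 m; q_3 = 1.20 × 0.74 × 4.15 = 3.685 m³/s
w_4 = (13.4 − 9.0)/2 = 2.2 m; q_4 = 1.06 × 0.64 × 2.2 = 1.492 m³/s
w_5 = (16.0 − 11.7)/2 = 2.15 m; q_5 = 0.99 × 0.55 × 2.15 = 1.171 m³/s
w_6 = (16.0 − 13.4)/2 = 1.3 m; q_6 = 0.50 × 0.22 × 1.3 = 0.1430 m³/s
Q = Σ qᵢ = 8.351 m³/s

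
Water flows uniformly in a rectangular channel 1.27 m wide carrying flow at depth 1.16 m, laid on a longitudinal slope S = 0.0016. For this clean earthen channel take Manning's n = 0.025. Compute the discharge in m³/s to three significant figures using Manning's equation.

A = b·y = 1.27 × 1.16 = 1.473 m²
P = b + 2y = 1.27 + 2×1.16 = 3.590 m
R = A/P = 1.473/3.590 = 0.4104 m
Q = (1/n)·A·R^(2/3)·S^(1/2) = (1/0.025) × 1.473 × 0.4104^(2/3) × 0.0016^(1/2) = 1.302 m³/s

1.30 m³/s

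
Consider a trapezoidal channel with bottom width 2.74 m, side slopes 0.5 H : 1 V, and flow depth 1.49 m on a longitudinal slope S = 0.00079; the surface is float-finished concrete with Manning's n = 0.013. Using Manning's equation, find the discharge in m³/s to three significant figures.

A = (b + z·y)·y = (2.74 + 0.5×1.49)×1.49 = 5.193 m²
P = b + 2y√(1+z²) = 2.74 + 2×1.49×√(1+0.5²) = 6.072 m
R = A/P = 5.193/6.072 = 0.8552 m
Q = (1/n)·A·R^(2/3)·S^(1/2) = (1/0.013) × 5.193 × 0.8552^(2/3) × 0.00079^(1/2) = 10.12 m³/s

10.1 m³/s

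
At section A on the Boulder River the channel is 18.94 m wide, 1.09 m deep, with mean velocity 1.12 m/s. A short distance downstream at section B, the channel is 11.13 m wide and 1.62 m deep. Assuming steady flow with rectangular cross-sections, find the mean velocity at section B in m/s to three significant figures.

Q = A₁V₁ = (18.94×1.09) × 1.12 = 23.12 m³/s
A₂ = 11.13 × 1.62 = 18.03 m²
V₂ = Q/A₂ = 23.12/18.03 = 1.282 m/s

1.28 m/s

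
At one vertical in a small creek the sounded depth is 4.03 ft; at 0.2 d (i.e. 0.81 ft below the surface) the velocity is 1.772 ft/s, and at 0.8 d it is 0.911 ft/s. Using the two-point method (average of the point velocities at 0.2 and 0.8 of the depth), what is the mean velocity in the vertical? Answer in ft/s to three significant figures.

v̄ = (1.772 + 0.911) / 2 = 1.342 ft/s

1.34 ft/s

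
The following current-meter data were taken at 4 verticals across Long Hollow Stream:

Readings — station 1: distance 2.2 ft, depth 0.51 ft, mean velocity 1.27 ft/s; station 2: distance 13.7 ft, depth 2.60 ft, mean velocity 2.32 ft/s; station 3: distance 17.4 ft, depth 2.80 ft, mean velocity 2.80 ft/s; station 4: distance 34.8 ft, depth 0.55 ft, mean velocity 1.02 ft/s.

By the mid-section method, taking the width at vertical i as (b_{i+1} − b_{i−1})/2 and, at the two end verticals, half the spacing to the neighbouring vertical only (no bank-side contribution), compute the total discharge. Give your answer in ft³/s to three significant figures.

w_1 = (13.7 − 2.2)/2 = 5.75 ft; q_1 = 1.27 × 0.51 × 5.75 = 3.724 ft³/s
w_2 = (17.4 − 2.2)/2 = 7.6 ft; q_2 = 2.32 × 2.60 × 7.6 = 45.84 ft³/s
w_3 = (34.8 − 13.7)/2 = 10.55 ft; q_3 = 2.80 × 2.80 × 10.55 = 82.71 ft³/s
w_4 = (34.8 − 17.4)/2 = 8.7 ft; q_4 = 1.02 × 0.55 × 8.7 = 4.881 ft³/s
Q = Σ qᵢ = 137.2 ft³/s

137 ft³/s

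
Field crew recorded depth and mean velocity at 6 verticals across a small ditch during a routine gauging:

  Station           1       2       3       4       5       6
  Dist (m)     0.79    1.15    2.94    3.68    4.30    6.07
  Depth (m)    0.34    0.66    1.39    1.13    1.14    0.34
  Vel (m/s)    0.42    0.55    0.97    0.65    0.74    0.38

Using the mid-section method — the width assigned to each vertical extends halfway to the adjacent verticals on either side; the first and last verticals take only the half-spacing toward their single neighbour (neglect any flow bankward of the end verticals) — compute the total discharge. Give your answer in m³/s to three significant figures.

w_1 = (1.15 − 0.79)/2 = 0.18 m; q_1 = 0.42 × 0.34 × 0.18 = 0.02570 m³/s
w_2 = (2.94 − 0.79)/2 = 1.075 m; q_2 = 0.55 × 0.66 × 1.075 = 0.3902 m³/s
w_3 = (3.68 − 1.15)/2 = 1.265 m; q_3 = 0.97 × 1.39 × 1.265 = 1.706 m³/s
w_4 = (4.30 − 2.94)/2 = 0.68 m; q_4 = 0.65 × 1.13 × 0.68 = 0.4995 m³/s
w_5 = (6.07 − 3.68)/2 = 1.195 m; q_5 = 0.74 × 1.14 × 1.195 = 1.008 m³/s
w_6 = (6.07 − 4.30)/2 = 0.885 m; q_6 = 0.38 × 0.34 × 0.885 = 0.1143 m³/s
Q = Σ qᵢ = 3.743 m³/s

3.74 m³/s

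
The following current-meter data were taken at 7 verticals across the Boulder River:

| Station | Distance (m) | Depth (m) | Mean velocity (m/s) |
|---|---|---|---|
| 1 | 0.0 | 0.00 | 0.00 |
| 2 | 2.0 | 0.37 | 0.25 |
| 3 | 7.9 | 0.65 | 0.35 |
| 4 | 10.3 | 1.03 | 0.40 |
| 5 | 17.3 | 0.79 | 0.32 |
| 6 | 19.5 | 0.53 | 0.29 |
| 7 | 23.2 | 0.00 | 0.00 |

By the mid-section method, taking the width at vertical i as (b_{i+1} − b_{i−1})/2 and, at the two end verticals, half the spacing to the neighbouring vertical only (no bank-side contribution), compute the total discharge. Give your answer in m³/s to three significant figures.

4.86 m³/s

w_2 = (7.9 − 0.0)/2 = 3.95 m; q_2 = 0.25 × 0.37 × 3.95 = 0.3654 m³/s
w_3 = (10.3 − 2.0)/2 = 4.15 m; q_3 = 0.35 × 0.65 × 4.15 = 0.9441 m³/s
w_4 = (17.3 − 7.9)/2 = 4.7 m; q_4 = 0.40 × 1.03 × 4.7 = 1.936 m³/s
w_5 = (19.5 − 10.3)/2 = 4.6 m; q_5 = 0.32 × 0.79 × 4.6 = 1.163 m³/s
w_6 = (23.2 − 17.3)/2 = 2.95 m; q_6 = 0.29 × 0.53 × 2.95 = 0.4534 m³/s
Stations 1, 7 contribute zero (depth or velocity is 0).
Q = Σ qᵢ = 4.862 m³/s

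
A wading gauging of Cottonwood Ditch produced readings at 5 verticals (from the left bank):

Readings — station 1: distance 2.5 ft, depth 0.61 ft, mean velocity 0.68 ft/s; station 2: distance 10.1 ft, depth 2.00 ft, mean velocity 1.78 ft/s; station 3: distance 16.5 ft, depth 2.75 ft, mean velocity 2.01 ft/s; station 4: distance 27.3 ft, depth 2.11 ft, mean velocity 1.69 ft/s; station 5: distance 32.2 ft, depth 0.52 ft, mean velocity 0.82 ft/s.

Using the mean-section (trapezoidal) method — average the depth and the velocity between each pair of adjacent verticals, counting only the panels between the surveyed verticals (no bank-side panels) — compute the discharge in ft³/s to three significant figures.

Panel 1-2: Δb = 7.6 ft, d̄ = (0.61+2.00)/2 = 1.305, v̄ = (0.68+1.78)/2 = 1.23 → q = 7.6×1.305×1.23 = 12.20 ft³/s
Panel 2-3: Δb = 6.4 ft, d̄ = (2.00+2.75)/2 = 2.375, v̄ = (1.78+2.01)/2 = 1.895 → q = 6.4×2.375×1.895 = 28.80 ft³/s
Panel 3-4: Δb = 10.8 ft, d̄ = (2.75+2.11)/2 = 2.43, v̄ = (2.01+1.69)/2 = 1.85 → q = 10.8×2.43×1.85 = 48.55 ft³/s
Panel 4-5: Δb = 4.9 ft, d̄ = (2.11+0.52)/2 = 1.315, v̄ = (1.69+0.82)/2 = 1.255 → q = 4.9×1.315×1.255 = 8.087 ft³/s
Q = Σ q = 97.64 ft³/s

97.6 ft³/s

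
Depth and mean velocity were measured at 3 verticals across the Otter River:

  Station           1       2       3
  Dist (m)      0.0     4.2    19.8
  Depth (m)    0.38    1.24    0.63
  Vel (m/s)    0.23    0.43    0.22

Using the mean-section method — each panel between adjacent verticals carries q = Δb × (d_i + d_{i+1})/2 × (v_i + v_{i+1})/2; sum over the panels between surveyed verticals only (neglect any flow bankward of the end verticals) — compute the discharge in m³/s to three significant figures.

Panel 1-2: Δb = 4.2 m, d̄ = (0.38+1.24)/2 = 0.81, v̄ = (0.23+0.43)/2 = 0.33 → q = 4.2×0.81×0.33 = 1.123 m³/s
Panel 2-3: Δb = 15.6 m, d̄ = (1.24+0.63)/2 = 0.935, v̄ = (0.43+0.22)/2 = 0.325 → q = 15.6×0.935×0.325 = 4.740 m³/s
Q = Σ q = 5.863 m³/s

5.86 m³/s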